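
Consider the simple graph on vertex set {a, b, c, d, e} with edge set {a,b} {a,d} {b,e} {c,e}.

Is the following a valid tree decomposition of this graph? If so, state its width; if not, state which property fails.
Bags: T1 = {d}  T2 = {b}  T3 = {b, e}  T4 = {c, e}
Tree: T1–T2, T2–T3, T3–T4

A tree decomposition must satisfy three properties: every vertex lies in some bag; for every edge, both endpoints lie together in some bag; and for every vertex, the bags containing it form a connected subtree. Here vertex a appears in no bag, so the decomposition is invalid.

No — vertex a appears in no bag.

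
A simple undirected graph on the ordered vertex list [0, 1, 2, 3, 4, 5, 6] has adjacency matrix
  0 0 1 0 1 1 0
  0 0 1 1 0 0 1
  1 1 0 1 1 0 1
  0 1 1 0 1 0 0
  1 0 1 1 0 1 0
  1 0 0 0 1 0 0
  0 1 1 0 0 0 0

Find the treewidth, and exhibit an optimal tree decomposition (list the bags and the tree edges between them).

Treewidth 2.
Bags: B1 = {2, 3, 4}  B2 = {0, 2, 4}  B3 = {0, 4, 5}  B4 = {1, 2, 3}  B5 = {1, 2, 6}
Tree: B1–B2, B2–B3, B1–B4, B4–B5

Each bag holds 3 vertices, so the decomposition has width 2, which upper-bounds the treewidth. For the lower bound, the 3 vertices {0, 2, 4} are pairwise adjacent, and any tree decomposition puts a clique entirely inside one bag — forcing width ≥ 2. Therefore the treewidth is 2.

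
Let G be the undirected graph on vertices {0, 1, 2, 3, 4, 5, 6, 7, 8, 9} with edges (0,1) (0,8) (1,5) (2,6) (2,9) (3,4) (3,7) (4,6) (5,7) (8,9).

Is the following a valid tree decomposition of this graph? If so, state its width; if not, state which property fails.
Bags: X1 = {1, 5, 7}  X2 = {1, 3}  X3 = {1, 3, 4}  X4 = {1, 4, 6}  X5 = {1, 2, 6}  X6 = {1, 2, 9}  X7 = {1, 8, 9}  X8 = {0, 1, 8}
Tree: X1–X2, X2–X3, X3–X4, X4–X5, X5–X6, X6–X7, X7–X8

No — edge (7,3) lies in no bag.

A tree decomposition must satisfy three properties: every vertex lies in some bag; for every edge, both endpoints lie together in some bag; and for every vertex, the bags containing it form a connected subtree. Here edge (7,3) lies in no bag, so the decomposition is invalid.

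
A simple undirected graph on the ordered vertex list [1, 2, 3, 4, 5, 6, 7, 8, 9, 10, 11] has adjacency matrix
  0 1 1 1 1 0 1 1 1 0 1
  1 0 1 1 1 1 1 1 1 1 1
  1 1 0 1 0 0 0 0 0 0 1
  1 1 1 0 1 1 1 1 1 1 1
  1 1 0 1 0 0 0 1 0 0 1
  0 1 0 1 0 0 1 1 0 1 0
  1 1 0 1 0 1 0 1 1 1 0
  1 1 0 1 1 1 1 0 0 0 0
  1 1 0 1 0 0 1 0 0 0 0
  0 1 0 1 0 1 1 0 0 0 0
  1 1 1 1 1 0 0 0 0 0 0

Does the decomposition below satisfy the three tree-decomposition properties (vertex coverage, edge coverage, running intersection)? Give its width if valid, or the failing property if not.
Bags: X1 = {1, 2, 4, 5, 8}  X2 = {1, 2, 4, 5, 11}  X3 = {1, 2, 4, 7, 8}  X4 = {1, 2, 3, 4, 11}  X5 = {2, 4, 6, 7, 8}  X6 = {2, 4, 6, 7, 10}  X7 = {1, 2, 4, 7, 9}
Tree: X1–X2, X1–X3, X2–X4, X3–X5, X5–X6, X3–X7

Yes; width 4.

Vertex coverage: the bags together contain {1, 2, 3, 4, 5, 6, 7, 8, 9, 10, 11}, the full vertex set. Edge coverage: each edge of G has both endpoints in at least one bag. Running intersection: for every vertex, the bags containing it form a connected subtree. All three properties hold, so this is a valid tree decomposition of width max|bag| − 1 = 4, and hence tw(G) ≤ 4.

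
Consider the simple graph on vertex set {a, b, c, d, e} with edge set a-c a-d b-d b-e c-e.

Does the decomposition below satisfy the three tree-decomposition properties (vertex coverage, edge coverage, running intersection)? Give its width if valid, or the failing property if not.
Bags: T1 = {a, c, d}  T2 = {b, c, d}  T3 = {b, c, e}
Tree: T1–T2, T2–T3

Yes; width 2.

Every vertex of G appears in some bag (union = {a, b, c, d, e}); every edge is covered by a bag; and for each vertex v the set of bags containing v is connected in the bag tree. The decomposition is therefore valid. The largest bag has 3 vertices, so the width is 2.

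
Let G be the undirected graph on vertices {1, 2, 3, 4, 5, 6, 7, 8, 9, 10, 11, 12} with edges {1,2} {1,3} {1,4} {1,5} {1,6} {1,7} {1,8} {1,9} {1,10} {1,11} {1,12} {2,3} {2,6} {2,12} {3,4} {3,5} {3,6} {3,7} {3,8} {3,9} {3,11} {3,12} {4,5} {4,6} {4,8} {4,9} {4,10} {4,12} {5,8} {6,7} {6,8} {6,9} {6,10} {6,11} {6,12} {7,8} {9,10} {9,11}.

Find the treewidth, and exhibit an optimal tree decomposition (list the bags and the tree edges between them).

Treewidth 4.
Bags: B1 = {1, 3, 4, 6, 8}  B2 = {1, 3, 4, 6, 9}  B3 = {1, 3, 6, 7, 8}  B4 = {1, 3, 4, 6, 12}  B5 = {1, 2, 3, 6, 12}  B6 = {1, 4, 6, 9, 10}  B7 = {1, 3, 6, 9, 11}  B8 = {1, 3, 4, 5, 8}
Tree: B1–B2, B1–B3, B2–B4, B4–B5, B2–B6, B2–B7, B1–B8

Each bag holds 5 vertices, so the decomposition has width 4, which upper-bounds the treewidth. For the lower bound, the 5 vertices {1, 4, 6, 9, 10} are pairwise adjacent, and any tree decomposition puts a clique entirely inside one bag — forcing width ≥ 4. Combining the bounds, tw(G) = 4.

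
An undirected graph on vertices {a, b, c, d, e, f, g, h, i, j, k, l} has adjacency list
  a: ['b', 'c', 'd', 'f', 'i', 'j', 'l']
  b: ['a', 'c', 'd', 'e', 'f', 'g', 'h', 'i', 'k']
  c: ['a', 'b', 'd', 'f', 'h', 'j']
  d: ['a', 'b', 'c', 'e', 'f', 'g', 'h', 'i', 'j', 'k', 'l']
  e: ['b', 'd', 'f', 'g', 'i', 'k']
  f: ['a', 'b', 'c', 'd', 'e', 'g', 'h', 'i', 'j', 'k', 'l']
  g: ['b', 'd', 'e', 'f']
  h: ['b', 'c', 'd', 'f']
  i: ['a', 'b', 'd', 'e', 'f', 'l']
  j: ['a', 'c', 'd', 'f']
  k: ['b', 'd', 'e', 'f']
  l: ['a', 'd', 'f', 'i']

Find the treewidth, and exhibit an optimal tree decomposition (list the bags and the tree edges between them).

Treewidth 4.
Bags: B1 = {a, b, c, d, f}  B2 = {a, b, d, f, i}  B3 = {b, d, e, f, i}  B4 = {a, d, f, i, l}  B5 = {a, c, d, f, j}  B6 = {b, d, e, f, k}  B7 = {b, c, d, f, h}  B8 = {b, d, e, f, g}
Tree: B1–B2, B2–B3, B2–B4, B1–B5, B3–B6, B1–B7, B3–B8

The largest bag has 5 vertices, giving width 4; this decomposition certifies tw(G) ≤ 4. Conversely, {a, c, d, f, j} is a clique of size 5, and the vertices of any clique must share a bag in every tree decomposition; so some bag has ≥ 5 vertices and tw(G) ≥ 4. Combining the bounds, tw(G) = 4.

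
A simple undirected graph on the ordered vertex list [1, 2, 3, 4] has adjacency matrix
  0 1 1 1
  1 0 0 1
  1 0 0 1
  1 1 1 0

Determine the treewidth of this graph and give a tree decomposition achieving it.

Treewidth 2.
One optimal decomposition is:
Bags: B1 = {1, 3, 4}  B2 = {1, 2, 4}
Tree: B1–B2

The largest bag has 3 vertices, giving width 2; this decomposition certifies tw(G) ≤ 2. Conversely, {1, 2, 4} is a clique of size 3, and the vertices of any clique must share a bag in every tree decomposition; so some bag has ≥ 3 vertices and tw(G) ≥ 2. Hence tw(G) = 2 exactly.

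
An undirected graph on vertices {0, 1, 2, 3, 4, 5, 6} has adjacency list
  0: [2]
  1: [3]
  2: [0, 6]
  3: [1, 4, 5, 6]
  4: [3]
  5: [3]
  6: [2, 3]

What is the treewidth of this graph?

A width-1 tree decomposition is:
Bags: B1 = {0, 2}  B2 = {2, 6}  B3 = {3, 6}  B4 = {3, 4}  B5 = {1, 3}  B6 = {3, 5}
Tree: B1–B2, B2–B3, B3–B4, B4–B5, B5–B6
Every bag has size at most 2, so the width is 2 − 1 = 1 and tw(G) ≤ 1. Any graph with an edge has treewidth ≥ 1, and G has the edge 0–2. Hence tw(G) = 1 exactly.

1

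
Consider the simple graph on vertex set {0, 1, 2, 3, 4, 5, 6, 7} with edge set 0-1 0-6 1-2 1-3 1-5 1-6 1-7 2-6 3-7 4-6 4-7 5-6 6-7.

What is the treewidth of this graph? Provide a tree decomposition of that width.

Treewidth 2.
One optimal decomposition is:
Bags: B1 = {1, 2, 6}  B2 = {0, 1, 6}  B3 = {1, 6, 7}  B4 = {1, 3, 7}  B5 = {4, 6, 7}  B6 = {1, 5, 6}
Tree: B1–B2, B2–B3, B3–B4, B3–B5, B3–B6

Every bag has size at most 3, so the width is 3 − 1 = 2 and tw(G) ≤ 2. Conversely, {1, 3, 7} is a clique of size 3, and the vertices of any clique must share a bag in every tree decomposition; so some bag has ≥ 3 vertices and tw(G) ≥ 2. Therefore the treewidth is 2.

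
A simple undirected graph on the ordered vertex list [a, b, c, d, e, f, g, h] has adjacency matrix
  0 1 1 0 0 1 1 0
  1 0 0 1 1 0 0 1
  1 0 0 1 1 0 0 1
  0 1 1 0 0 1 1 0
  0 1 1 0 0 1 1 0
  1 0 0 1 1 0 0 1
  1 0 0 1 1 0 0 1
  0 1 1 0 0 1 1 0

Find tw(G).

4

A width-4 tree decomposition is:
Bags: B1 = {a, b, d, e, h}  B2 = {a, d, e, f, h}  B3 = {a, d, e, g, h}  B4 = {a, c, d, e, h}
Tree: B1–B2, B2–B3, B3–B4
The largest bag has 5 vertices, giving width 4; this decomposition certifies tw(G) ≤ 4. For the lower bound: the 5 vertex sets {a,b}, {e,f}, {g,h}, {d}, {c} are disjoint, each induces a connected subgraph, and every pair is joined by at least one edge of G. Contracting each set to a single vertex therefore yields K_{5} as a minor, and since treewidth is minor-monotone, tw(G) ≥ tw(K_{5}) = 4. The upper and lower bounds meet at 4, so that is the treewidth.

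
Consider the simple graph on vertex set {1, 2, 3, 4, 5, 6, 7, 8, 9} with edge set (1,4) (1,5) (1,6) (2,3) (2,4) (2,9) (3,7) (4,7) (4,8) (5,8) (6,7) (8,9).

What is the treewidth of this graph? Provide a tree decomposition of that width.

Treewidth 3.
Bags: B1 = {2, 5, 8, 9}  B2 = {2, 4, 5, 8}  B3 = {1, 2, 4, 5}  B4 = {1, 2, 3, 4}  B5 = {1, 3, 4, 7}  B6 = {1, 3, 6, 7}
Tree: B1–B2, B2–B3, B3–B4, B4–B5, B5–B6

Each bag holds 4 vertices, so the decomposition has width 3, which upper-bounds the treewidth. For the lower bound: the 4 vertex sets {5,8,9}, {2}, {4}, {1,3,6,7} are disjoint, each induces a connected subgraph, and every pair is joined by at least one edge of G. Contracting each set to a single vertex therefore yields K_{4} as a minor, and since treewidth is minor-monotone, tw(G) ≥ tw(K_{4}) = 3. The upper and lower bounds meet at 3, so that is the treewidth.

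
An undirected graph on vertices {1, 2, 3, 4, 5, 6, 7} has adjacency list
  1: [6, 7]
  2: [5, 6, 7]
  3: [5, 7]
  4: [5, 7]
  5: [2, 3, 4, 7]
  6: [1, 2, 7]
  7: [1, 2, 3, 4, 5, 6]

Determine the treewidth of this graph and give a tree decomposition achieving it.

Every bag has size at most 3, so the width is 3 − 1 = 2 and tw(G) ≤ 2. On the other hand G contains the 3-clique {1, 6, 7}. A clique must lie in a single bag of any decomposition, so no decomposition can have width below 2. Therefore the treewidth is 2.

Treewidth 2.
One optimal decomposition is:
Bags: B1 = {2, 5, 7}  B2 = {2, 6, 7}  B3 = {3, 5, 7}  B4 = {1, 6, 7}  B5 = {4, 5, 7}
Tree: B1–B2, B1–B3, B2–B4, B3–B5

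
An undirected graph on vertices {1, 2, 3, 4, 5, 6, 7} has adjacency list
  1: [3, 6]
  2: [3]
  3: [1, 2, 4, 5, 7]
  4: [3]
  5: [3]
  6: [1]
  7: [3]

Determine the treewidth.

1

A width-1 tree decomposition is:
Bags: B1 = {3, 7}  B2 = {3, 5}  B3 = {1, 3}  B4 = {1, 6}  B5 = {2, 3}  B6 = {3, 4}
Tree: B1–B2, B1–B3, B3–B4, B2–B5, B3–B6
Every bag has size at most 2, so the width is 2 − 1 = 1 and tw(G) ≤ 1. Since G has at least one edge (e.g. 7–3), it is not an edgeless graph, so tw(G) ≥ 1. Hence tw(G) = 1 exactly.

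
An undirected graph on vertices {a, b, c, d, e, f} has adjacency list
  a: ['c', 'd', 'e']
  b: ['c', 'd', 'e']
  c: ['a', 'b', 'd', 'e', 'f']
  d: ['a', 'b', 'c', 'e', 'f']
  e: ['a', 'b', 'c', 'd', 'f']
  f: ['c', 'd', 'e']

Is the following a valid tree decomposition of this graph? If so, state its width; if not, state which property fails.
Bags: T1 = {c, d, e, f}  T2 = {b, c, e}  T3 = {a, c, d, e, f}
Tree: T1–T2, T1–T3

No — edge (d,b) lies in no bag.

A tree decomposition must satisfy three properties: every vertex lies in some bag; for every edge, both endpoints lie together in some bag; and for every vertex, the bags containing it form a connected subtree. Here edge (d,b) lies in no bag, so the decomposition is invalid.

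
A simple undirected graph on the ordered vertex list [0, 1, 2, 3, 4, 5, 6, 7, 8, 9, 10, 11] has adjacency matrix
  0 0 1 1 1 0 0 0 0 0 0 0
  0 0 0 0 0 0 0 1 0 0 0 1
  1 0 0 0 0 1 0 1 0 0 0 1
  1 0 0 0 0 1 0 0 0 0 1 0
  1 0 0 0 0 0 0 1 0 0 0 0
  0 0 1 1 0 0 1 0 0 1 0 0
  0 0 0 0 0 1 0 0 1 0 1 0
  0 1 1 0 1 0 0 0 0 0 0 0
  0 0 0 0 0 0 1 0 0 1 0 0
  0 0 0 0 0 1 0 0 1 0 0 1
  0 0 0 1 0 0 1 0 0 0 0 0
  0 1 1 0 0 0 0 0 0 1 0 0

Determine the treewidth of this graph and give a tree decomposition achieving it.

Treewidth 3.
One optimal decomposition is:
Bags: B1 = {0, 1, 4, 7}  B2 = {0, 1, 2, 7}  B3 = {0, 1, 2, 11}  B4 = {0, 2, 3, 11}  B5 = {2, 3, 5, 11}  B6 = {3, 5, 9, 11}  B7 = {3, 5, 9, 10}  B8 = {5, 6, 9, 10}  B9 = {6, 8, 9, 10}
Tree: B1–B2, B2–B3, B3–B4, B4–B5, B5–B6, B6–B7, B7–B8, B8–B9

Every bag has size at most 4, so the width is 4 − 1 = 3 and tw(G) ≤ 3. For the lower bound: the 4 vertex sets {1,4,7}, {0}, {2}, {3,5,9,11} are disjoint, each induces a connected subgraph, and every pair is joined by at least one edge of G. Contracting each set to a single vertex therefore yields K_{4} as a minor, and since treewidth is minor-monotone, tw(G) ≥ tw(K_{4}) = 3. Hence tw(G) = 3 exactly.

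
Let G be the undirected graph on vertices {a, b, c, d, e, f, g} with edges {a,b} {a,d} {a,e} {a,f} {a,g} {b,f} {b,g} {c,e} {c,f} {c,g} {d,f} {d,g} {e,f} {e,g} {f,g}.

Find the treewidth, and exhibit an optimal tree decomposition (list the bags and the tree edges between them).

Each bag holds 4 vertices, so the decomposition has width 3, which upper-bounds the treewidth. On the other hand G contains the 4-clique {c, e, f, g}. A clique must lie in a single bag of any decomposition, so no decomposition can have width below 3. The upper and lower bounds meet at 3, so that is the treewidth.

Treewidth 3.
One such decomposition:
Bags: B1 = {a, e, f, g}  B2 = {a, d, f, g}  B3 = {a, b, f, g}  B4 = {c, e, f, g}
Tree: B1–B2, B2–B3, B1–B4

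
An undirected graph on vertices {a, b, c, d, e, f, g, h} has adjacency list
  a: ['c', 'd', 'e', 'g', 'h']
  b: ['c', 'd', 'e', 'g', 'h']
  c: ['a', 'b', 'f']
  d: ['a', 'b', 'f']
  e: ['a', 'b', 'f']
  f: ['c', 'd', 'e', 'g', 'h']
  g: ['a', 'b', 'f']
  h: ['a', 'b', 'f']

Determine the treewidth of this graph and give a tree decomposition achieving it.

Each bag holds 4 vertices, so the decomposition has width 3, which upper-bounds the treewidth. For the lower bound: the 4 vertex sets {e,f}, {b,c}, {a}, {g} are disjoint, each induces a connected subgraph, and every pair is joined by at least one edge of G. Contracting each set to a single vertex therefore yields K_{4} as a minor, and since treewidth is minor-monotone, tw(G) ≥ tw(K_{4}) = 3. The upper and lower bounds meet at 3, so that is the treewidth.

Treewidth 3.
One such decomposition:
Bags: B1 = {a, b, e, f}  B2 = {a, b, c, f}  B3 = {a, b, f, g}  B4 = {a, b, f, h}  B5 = {a, b, d, f}
Tree: B1–B2, B2–B3, B3–B4, B4–B5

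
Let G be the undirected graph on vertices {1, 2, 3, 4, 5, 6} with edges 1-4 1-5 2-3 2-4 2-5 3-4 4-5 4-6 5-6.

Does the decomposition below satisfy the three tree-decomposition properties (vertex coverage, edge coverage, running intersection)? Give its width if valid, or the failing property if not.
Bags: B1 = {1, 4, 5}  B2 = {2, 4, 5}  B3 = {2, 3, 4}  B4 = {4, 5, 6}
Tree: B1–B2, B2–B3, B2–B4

Yes; width 2.

Every vertex of G appears in some bag (union = {1, 2, 3, 4, 5, 6}); every edge is covered by a bag; and for each vertex v the set of bags containing v is connected in the bag tree. The decomposition is therefore valid. The largest bag has 3 vertices, so the width is 2.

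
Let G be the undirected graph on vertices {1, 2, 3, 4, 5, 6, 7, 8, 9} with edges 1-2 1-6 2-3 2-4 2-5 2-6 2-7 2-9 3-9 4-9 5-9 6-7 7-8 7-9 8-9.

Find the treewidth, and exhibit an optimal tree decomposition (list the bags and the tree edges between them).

Treewidth 2.
One such decomposition:
Bags: B1 = {2, 5, 9}  B2 = {2, 3, 9}  B3 = {2, 7, 9}  B4 = {2, 4, 9}  B5 = {7, 8, 9}  B6 = {2, 6, 7}  B7 = {1, 2, 6}
Tree: B1–B2, B1–B3, B1–B4, B3–B5, B3–B6, B6–B7

Every bag has size at most 3, so the width is 3 − 1 = 2 and tw(G) ≤ 2. For the lower bound, the 3 vertices {7, 8, 9} are pairwise adjacent, and any tree decomposition puts a clique entirely inside one bag — forcing width ≥ 2. Therefore the treewidth is 2.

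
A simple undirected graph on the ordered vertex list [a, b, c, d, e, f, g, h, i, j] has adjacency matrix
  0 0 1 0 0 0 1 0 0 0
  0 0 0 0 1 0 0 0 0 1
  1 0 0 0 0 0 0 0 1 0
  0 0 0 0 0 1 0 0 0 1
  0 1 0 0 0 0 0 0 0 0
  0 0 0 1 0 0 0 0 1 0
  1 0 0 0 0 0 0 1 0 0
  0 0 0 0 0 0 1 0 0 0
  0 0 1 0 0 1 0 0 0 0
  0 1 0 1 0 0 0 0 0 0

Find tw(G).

1

A width-1 tree decomposition is:
Bags: B1 = {b, e}  B2 = {b, j}  B3 = {d, j}  B4 = {d, f}  B5 = {f, i}  B6 = {c, i}  B7 = {a, c}  B8 = {a, g}  B9 = {g, h}
Tree: B1–B2, B2–B3, B3–B4, B4–B5, B5–B6, B6–B7, B7–B8, B8–B9
The largest bag has 2 vertices, giving width 1; this decomposition certifies tw(G) ≤ 1. Any graph with an edge has treewidth ≥ 1, and G has the edge e–b. Combining the bounds, tw(G) = 1.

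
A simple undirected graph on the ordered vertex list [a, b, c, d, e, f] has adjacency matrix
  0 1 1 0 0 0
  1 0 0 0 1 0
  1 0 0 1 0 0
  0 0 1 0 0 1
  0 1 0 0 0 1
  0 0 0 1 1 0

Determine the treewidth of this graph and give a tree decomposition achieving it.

Treewidth 2.
One such decomposition:
Bags: B1 = {a, b, e}  B2 = {a, e, f}  B3 = {a, d, f}  B4 = {a, c, d}
Tree: B1–B2, B2–B3, B3–B4

Each bag holds 3 vertices, so the decomposition has width 2, which upper-bounds the treewidth. For the lower bound, G contains the cycle a–b–e–f–d–c–a, so G is not a forest; only forests have treewidth ≤ 1, hence tw(G) ≥ 2. Combining the bounds, tw(G) = 2.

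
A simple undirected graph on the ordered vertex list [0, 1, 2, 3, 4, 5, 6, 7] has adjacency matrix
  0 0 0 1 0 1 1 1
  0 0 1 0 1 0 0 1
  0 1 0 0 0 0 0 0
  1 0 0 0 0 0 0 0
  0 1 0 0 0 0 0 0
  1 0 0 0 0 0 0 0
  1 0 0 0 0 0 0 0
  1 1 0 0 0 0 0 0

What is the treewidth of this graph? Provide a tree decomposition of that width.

Treewidth 1.
Bags: B1 = {0, 6}  B2 = {0, 3}  B3 = {0, 7}  B4 = {0, 5}  B5 = {1, 7}  B6 = {1, 2}  B7 = {1, 4}
Tree: B1–B2, B2–B3, B3–B4, B3–B5, B5–B6, B5–B7

Each bag holds 2 vertices, so the decomposition has width 1, which upper-bounds the treewidth. Any graph with an edge has treewidth ≥ 1, and G has the edge 0–6. Combining the bounds, tw(G) = 1.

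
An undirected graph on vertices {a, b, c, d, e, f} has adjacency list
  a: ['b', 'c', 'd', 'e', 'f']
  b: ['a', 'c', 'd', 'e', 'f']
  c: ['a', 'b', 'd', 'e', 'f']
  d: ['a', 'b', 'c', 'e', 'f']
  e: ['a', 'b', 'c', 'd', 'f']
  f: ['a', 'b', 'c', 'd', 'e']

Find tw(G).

A width-5 tree decomposition is:
Bags: B1 = {a, b, c, d, e, f}
Tree: (single bag)
With just one bag of size 6, the width is 6 − 1 = 5, so tw(G) ≤ 5. On the other hand G contains the 6-clique {a, b, c, d, e, f}. A clique must lie in a single bag of any decomposition, so no decomposition can have width below 5. Hence tw(G) = 5 exactly.

5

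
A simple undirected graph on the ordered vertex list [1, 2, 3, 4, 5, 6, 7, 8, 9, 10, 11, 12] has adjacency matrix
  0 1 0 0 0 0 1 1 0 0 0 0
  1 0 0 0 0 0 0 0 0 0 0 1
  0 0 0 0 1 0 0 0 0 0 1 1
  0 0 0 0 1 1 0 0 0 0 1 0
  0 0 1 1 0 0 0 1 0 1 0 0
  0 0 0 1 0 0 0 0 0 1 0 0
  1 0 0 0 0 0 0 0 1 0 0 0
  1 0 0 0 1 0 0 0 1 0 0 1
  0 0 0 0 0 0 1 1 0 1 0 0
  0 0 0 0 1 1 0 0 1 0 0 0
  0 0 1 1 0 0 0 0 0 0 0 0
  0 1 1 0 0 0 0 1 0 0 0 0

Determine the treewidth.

3

A width-3 tree decomposition is:
Bags: B1 = {3, 4, 6, 11}  B2 = {3, 4, 5, 6}  B3 = {3, 5, 6, 10}  B4 = {3, 5, 10, 12}  B5 = {5, 8, 10, 12}  B6 = {8, 9, 10, 12}  B7 = {2, 8, 9, 12}  B8 = {1, 2, 8, 9}  B9 = {1, 2, 7, 9}
Tree: B1–B2, B2–B3, B3–B4, B4–B5, B5–B6, B6–B7, B7–B8, B8–B9
The largest bag has 4 vertices, giving width 3; this decomposition certifies tw(G) ≤ 3. For the lower bound: the 4 vertex sets {4,6,11}, {3}, {5}, {8,9,10,12} are disjoint, each induces a connected subgraph, and every pair is joined by at least one edge of G. Contracting each set to a single vertex therefore yields K_{4} as a minor, and since treewidth is minor-monotone, tw(G) ≥ tw(K_{4}) = 3. Hence tw(G) = 3 exactly.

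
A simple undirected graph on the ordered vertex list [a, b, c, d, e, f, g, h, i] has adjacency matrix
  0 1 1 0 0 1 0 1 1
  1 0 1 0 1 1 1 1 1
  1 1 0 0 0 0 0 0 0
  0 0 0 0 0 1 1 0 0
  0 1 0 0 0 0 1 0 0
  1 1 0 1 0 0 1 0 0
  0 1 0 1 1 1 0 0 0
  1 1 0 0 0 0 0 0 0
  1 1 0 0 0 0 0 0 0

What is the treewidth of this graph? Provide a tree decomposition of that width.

Each bag holds 3 vertices, so the decomposition has width 2, which upper-bounds the treewidth. Conversely, {d, f, g} is a clique of size 3, and the vertices of any clique must share a bag in every tree decomposition; so some bag has ≥ 3 vertices and tw(G) ≥ 2. Therefore the treewidth is 2.

Treewidth 2.
One such decomposition:
Bags: B1 = {a, b, f}  B2 = {a, b, h}  B3 = {a, b, i}  B4 = {a, b, c}  B5 = {b, f, g}  B6 = {b, e, g}  B7 = {d, f, g}
Tree: B1–B2, B1–B3, B3–B4, B1–B5, B5–B6, B5–B7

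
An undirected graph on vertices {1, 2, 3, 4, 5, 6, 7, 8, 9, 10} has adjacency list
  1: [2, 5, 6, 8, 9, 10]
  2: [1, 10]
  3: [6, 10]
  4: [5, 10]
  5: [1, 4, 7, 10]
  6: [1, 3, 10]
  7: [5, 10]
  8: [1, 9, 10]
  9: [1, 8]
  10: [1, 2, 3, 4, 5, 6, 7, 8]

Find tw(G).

2

A width-2 tree decomposition is:
Bags: B1 = {1, 5, 10}  B2 = {1, 8, 10}  B3 = {1, 8, 9}  B4 = {1, 6, 10}  B5 = {3, 6, 10}  B6 = {4, 5, 10}  B7 = {1, 2, 10}  B8 = {5, 7, 10}
Tree: B1–B2, B2–B3, B1–B4, B4–B5, B1–B6, B2–B7, B1–B8
The largest bag has 3 vertices, giving width 2; this decomposition certifies tw(G) ≤ 2. For the lower bound, the 3 vertices {1, 8, 9} are pairwise adjacent, and any tree decomposition puts a clique entirely inside one bag — forcing width ≥ 2. The upper and lower bounds meet at 2, so that is the treewidth.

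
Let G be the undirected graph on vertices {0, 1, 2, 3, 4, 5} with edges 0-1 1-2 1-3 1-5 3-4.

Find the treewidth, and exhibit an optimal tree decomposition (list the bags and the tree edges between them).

Each bag holds 2 vertices, so the decomposition has width 1, which upper-bounds the treewidth. G has an edge, so its treewidth is at least 1. Therefore the treewidth is 1.

Treewidth 1.
One optimal decomposition is:
Bags: B1 = {1, 3}  B2 = {1, 2}  B3 = {3, 4}  B4 = {1, 5}  B5 = {0, 1}
Tree: B1–B2, B1–B3, B1–B4, B4–B5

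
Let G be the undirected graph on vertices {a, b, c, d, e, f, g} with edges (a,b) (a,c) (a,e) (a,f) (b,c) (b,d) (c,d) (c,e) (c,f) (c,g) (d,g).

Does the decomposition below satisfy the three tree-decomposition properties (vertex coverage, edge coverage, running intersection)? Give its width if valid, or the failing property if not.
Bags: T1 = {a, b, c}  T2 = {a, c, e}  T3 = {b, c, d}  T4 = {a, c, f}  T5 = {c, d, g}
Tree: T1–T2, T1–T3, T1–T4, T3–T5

Yes; width 2.

Checking the three conditions: (i) the bags cover all of {a, b, c, d, e, f, g}; (ii) for each edge, some bag contains both endpoints; (iii) the bags containing any fixed vertex form a subtree. All hold, so the decomposition is valid with width 3 − 1 = 2.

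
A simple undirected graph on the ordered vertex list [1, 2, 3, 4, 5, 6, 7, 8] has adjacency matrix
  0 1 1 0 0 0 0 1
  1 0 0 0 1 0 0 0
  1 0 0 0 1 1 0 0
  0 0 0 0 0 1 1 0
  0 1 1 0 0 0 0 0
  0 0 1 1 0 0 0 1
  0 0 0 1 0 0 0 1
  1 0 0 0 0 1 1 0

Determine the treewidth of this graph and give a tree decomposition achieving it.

Every bag has size at most 3, so the width is 3 − 1 = 2 and tw(G) ≤ 2. Since 5–2–1–3–5 is a cycle in G, G is not acyclic. Forests are exactly the graphs of treewidth ≤ 1, so tw(G) ≥ 2. Combining the bounds, tw(G) = 2.

Treewidth 2.
Bags: B1 = {2, 3, 5}  B2 = {1, 2, 3}  B3 = {1, 3, 6}  B4 = {1, 6, 8}  B5 = {4, 6, 8}  B6 = {4, 7, 8}
Tree: B1–B2, B2–B3, B3–B4, B4–B5, B5–B6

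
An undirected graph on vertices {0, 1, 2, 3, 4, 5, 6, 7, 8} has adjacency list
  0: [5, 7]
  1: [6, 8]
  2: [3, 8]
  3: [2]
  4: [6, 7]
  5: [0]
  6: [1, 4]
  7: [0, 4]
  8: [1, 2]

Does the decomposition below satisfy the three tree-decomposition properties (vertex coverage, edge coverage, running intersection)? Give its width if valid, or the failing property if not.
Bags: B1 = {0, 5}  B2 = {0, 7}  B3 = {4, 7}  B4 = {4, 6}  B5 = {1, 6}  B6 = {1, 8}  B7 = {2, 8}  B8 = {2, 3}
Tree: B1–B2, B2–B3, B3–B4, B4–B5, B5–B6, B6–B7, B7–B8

Vertex coverage: the bags together contain {0, 1, 2, 3, 4, 5, 6, 7, 8}, the full vertex set. Edge coverage: each edge of G has both endpoints in at least one bag. Running intersection: for every vertex, the bags containing it form a connected subtree. All three properties hold, so this is a valid tree decomposition of width max|bag| − 1 = 1, and hence tw(G) ≤ 1.

Yes; width 1.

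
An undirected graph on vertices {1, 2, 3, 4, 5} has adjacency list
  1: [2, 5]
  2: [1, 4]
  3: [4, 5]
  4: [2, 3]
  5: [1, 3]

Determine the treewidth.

2

A width-2 tree decomposition is:
Bags: B1 = {1, 2, 4}  B2 = {1, 3, 4}  B3 = {1, 3, 5}
Tree: B1–B2, B2–B3
Each bag holds 3 vertices, so the decomposition has width 2, which upper-bounds the treewidth. Since 1–2–4–3–5–1 is a cycle in G, G is not acyclic. Forests are exactly the graphs of treewidth ≤ 1, so tw(G) ≥ 2. The upper and lower bounds meet at 2, so that is the treewidth.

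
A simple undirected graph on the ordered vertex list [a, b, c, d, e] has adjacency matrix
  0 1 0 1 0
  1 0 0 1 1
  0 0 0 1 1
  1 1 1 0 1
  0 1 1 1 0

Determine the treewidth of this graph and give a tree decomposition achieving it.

Treewidth 2.
One optimal decomposition is:
Bags: B1 = {c, d, e}  B2 = {b, d, e}  B3 = {a, b, d}
Tree: B1–B2, B2–B3

Each bag holds 3 vertices, so the decomposition has width 2, which upper-bounds the treewidth. Conversely, {c, d, e} is a clique of size 3, and the vertices of any clique must share a bag in every tree decomposition; so some bag has ≥ 3 vertices and tw(G) ≥ 2. The upper and lower bounds meet at 2, so that is the treewidth.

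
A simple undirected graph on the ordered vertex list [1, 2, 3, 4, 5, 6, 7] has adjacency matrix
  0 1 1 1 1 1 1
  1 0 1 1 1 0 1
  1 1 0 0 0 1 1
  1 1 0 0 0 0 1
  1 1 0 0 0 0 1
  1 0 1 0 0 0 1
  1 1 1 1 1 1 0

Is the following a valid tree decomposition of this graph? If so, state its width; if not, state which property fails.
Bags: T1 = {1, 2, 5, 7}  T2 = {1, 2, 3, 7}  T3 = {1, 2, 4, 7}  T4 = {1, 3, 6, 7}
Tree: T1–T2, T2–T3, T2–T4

Yes; width 3.

Every vertex of G appears in some bag (union = {1, 2, 3, 4, 5, 6, 7}); every edge is covered by a bag; and for each vertex v the set of bags containing v is connected in the bag tree. The decomposition is therefore valid. The largest bag has 4 vertices, so the width is 3.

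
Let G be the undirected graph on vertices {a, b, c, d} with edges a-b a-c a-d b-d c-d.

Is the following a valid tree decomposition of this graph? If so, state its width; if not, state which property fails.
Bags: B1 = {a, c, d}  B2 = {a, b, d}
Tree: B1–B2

Checking the three conditions: (i) the bags cover all of {a, b, c, d}; (ii) for each edge, some bag contains both endpoints; (iii) the bags containing any fixed vertex form a subtree. All hold, so the decomposition is valid with width 3 − 1 = 2.

Yes; width 2.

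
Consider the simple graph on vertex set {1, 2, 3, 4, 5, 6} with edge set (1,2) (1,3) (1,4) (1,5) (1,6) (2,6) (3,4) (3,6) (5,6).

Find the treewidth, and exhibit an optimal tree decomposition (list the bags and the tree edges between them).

Every bag has size at most 3, so the width is 3 − 1 = 2 and tw(G) ≤ 2. On the other hand G contains the 3-clique {1, 3, 4}. A clique must lie in a single bag of any decomposition, so no decomposition can have width below 2. Therefore the treewidth is 2.

Treewidth 2.
Bags: B1 = {1, 3, 6}  B2 = {1, 3, 4}  B3 = {1, 2, 6}  B4 = {1, 5, 6}
Tree: B1–B2, B1–B3, B1–B4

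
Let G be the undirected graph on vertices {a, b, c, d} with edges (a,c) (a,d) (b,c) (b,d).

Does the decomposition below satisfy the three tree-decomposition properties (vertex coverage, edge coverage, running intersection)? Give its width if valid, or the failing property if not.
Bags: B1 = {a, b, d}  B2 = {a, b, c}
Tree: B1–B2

Yes; width 2.

Every vertex of G appears in some bag (union = {a, b, c, d}); every edge is covered by a bag; and for each vertex v the set of bags containing v is connected in the bag tree. The decomposition is therefore valid. The largest bag has 3 vertices, so the width is 2.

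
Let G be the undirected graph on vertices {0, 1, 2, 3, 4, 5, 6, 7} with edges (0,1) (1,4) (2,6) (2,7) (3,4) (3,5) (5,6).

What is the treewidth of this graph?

1

A width-1 tree decomposition is:
Bags: B1 = {2, 7}  B2 = {2, 6}  B3 = {5, 6}  B4 = {3, 5}  B5 = {3, 4}  B6 = {1, 4}  B7 = {0, 1}
Tree: B1–B2, B2–B3, B3–B4, B4–B5, B5–B6, B6–B7
Each bag holds 2 vertices, so the decomposition has width 1, which upper-bounds the treewidth. Since G has at least one edge (e.g. 7–2), it is not an edgeless graph, so tw(G) ≥ 1. Hence tw(G) = 1 exactly.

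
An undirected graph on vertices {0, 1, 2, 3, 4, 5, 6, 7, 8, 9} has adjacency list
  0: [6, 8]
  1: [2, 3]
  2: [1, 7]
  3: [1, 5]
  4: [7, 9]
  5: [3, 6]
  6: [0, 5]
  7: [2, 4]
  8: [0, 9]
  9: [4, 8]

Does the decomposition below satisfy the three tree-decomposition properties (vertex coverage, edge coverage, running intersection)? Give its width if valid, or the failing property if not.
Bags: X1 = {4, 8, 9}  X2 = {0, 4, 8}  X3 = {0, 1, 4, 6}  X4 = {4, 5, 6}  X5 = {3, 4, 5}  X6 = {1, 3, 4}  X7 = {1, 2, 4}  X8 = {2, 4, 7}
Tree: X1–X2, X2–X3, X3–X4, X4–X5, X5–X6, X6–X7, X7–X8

No — bags containing vertex 1 are not connected in the tree.

A tree decomposition must satisfy three properties: every vertex lies in some bag; for every edge, both endpoints lie together in some bag; and for every vertex, the bags containing it form a connected subtree. Here bags containing vertex 1 are not connected in the tree, so the decomposition is invalid.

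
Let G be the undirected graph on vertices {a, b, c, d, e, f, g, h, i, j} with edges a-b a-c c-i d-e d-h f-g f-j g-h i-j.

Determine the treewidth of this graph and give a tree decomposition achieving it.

Treewidth 1.
One such decomposition:
Bags: B1 = {d, e}  B2 = {d, h}  B3 = {g, h}  B4 = {f, g}  B5 = {f, j}  B6 = {i, j}  B7 = {c, i}  B8 = {a, c}  B9 = {a, b}
Tree: B1–B2, B2–B3, B3–B4, B4–B5, B5–B6, B6–B7, B7–B8, B8–B9

The largest bag has 2 vertices, giving width 1; this decomposition certifies tw(G) ≤ 1. Any graph with an edge has treewidth ≥ 1, and G has the edge e–d. Therefore the treewidth is 1.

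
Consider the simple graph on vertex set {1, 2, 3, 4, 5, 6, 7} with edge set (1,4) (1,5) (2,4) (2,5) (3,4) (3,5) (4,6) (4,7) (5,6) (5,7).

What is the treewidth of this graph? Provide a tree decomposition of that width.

Treewidth 2.
Bags: B1 = {2, 4, 5}  B2 = {3, 4, 5}  B3 = {1, 4, 5}  B4 = {4, 5, 7}  B5 = {4, 5, 6}
Tree: B1–B2, B2–B3, B3–B4, B4–B5

The largest bag has 3 vertices, giving width 2; this decomposition certifies tw(G) ≤ 2. For the lower bound, G contains the cycle 4–2–5–3–4, so G is not a forest; only forests have treewidth ≤ 1, hence tw(G) ≥ 2. Hence tw(G) = 2 exactly.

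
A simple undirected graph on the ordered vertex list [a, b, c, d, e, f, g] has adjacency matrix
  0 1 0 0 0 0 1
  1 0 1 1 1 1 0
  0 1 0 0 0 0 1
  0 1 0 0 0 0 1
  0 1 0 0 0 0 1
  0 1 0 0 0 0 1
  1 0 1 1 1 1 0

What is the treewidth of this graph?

A width-2 tree decomposition is:
Bags: B1 = {b, d, g}  B2 = {a, b, g}  B3 = {b, c, g}  B4 = {b, e, g}  B5 = {b, f, g}
Tree: B1–B2, B2–B3, B3–B4, B4–B5
Every bag has size at most 3, so the width is 3 − 1 = 2 and tw(G) ≤ 2. For the lower bound, G contains the cycle b–d–g–a–b, so G is not a forest; only forests have treewidth ≤ 1, hence tw(G) ≥ 2. Hence tw(G) = 2 exactly.

2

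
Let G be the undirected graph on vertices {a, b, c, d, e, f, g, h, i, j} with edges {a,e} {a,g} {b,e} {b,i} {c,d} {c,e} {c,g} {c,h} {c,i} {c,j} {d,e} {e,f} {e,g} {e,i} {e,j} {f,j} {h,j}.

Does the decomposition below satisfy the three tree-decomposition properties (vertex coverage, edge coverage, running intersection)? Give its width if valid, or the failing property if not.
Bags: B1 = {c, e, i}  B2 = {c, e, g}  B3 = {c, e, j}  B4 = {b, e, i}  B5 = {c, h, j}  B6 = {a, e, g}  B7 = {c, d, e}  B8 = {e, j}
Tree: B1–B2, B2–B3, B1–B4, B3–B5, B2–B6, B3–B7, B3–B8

No — vertex f appears in no bag.

A tree decomposition must satisfy three properties: every vertex lies in some bag; for every edge, both endpoints lie together in some bag; and for every vertex, the bags containing it form a connected subtree. Here vertex f appears in no bag, so the decomposition is invalid.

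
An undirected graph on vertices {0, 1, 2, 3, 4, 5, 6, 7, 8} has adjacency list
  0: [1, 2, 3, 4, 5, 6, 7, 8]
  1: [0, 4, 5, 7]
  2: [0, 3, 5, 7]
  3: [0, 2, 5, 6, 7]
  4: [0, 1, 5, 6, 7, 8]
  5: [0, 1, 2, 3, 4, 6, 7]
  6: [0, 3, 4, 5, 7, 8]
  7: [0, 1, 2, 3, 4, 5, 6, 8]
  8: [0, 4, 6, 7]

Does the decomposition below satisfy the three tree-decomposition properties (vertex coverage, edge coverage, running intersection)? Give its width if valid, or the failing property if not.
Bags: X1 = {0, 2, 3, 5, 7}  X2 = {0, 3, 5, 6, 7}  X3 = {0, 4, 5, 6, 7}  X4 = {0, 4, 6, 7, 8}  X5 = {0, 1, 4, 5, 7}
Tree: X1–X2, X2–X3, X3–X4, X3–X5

Checking the three conditions: (i) the bags cover all of {0, 1, 2, 3, 4, 5, 6, 7, 8}; (ii) for each edge, some bag contains both endpoints; (iii) the bags containing any fixed vertex form a subtree. All hold, so the decomposition is valid with width 5 − 1 = 4.

Yes; width 4.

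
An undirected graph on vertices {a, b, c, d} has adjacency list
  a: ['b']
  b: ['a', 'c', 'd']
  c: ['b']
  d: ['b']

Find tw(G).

1

A width-1 tree decomposition is:
Bags: B1 = {b, d}  B2 = {a, b}  B3 = {b, c}
Tree: B1–B2, B2–B3
Every bag has size at most 2, so the width is 2 − 1 = 1 and tw(G) ≤ 1. G has an edge, so its treewidth is at least 1. The upper and lower bounds meet at 1, so that is the treewidth.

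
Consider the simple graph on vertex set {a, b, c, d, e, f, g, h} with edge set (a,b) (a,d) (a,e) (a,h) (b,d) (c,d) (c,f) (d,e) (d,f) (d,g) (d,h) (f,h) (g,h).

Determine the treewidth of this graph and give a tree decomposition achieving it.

Treewidth 2.
One optimal decomposition is:
Bags: B1 = {d, f, h}  B2 = {a, d, h}  B3 = {a, b, d}  B4 = {d, g, h}  B5 = {a, d, e}  B6 = {c, d, f}
Tree: B1–B2, B2–B3, B2–B4, B2–B5, B1–B6

Each bag holds 3 vertices, so the decomposition has width 2, which upper-bounds the treewidth. For the lower bound, the 3 vertices {a, d, e} are pairwise adjacent, and any tree decomposition puts a clique entirely inside one bag — forcing width ≥ 2. The upper and lower bounds meet at 2, so that is the treewidth.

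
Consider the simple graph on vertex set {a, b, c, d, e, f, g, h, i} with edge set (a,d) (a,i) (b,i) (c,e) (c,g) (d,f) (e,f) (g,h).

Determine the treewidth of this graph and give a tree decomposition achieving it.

Treewidth 1.
One such decomposition:
Bags: B1 = {g, h}  B2 = {c, g}  B3 = {c, e}  B4 = {e, f}  B5 = {d, f}  B6 = {a, d}  B7 = {a, i}  B8 = {b, i}
Tree: B1–B2, B2–B3, B3–B4, B4–B5, B5–B6, B6–B7, B7–B8

Every bag has size at most 2, so the width is 2 − 1 = 1 and tw(G) ≤ 1. Any graph with an edge has treewidth ≥ 1, and G has the edge h–g. Combining the bounds, tw(G) = 1.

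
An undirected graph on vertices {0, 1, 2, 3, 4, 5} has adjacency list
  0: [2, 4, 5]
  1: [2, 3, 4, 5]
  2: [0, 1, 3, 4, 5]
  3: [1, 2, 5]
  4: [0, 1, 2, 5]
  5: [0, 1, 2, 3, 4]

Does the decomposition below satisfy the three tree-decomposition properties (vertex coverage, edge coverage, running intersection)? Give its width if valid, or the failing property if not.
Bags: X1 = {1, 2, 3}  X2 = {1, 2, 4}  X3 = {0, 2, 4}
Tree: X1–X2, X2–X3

A tree decomposition must satisfy three properties: every vertex lies in some bag; for every edge, both endpoints lie together in some bag; and for every vertex, the bags containing it form a connected subtree. Here vertex 5 appears in no bag, so the decomposition is invalid.

No — vertex 5 appears in no bag.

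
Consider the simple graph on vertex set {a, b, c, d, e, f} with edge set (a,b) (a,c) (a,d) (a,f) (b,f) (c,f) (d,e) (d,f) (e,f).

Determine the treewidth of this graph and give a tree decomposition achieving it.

Treewidth 2.
Bags: B1 = {a, c, f}  B2 = {a, b, f}  B3 = {a, d, f}  B4 = {d, e, f}
Tree: B1–B2, B2–B3, B3–B4

The largest bag has 3 vertices, giving width 2; this decomposition certifies tw(G) ≤ 2. For the lower bound, the 3 vertices {d, e, f} are pairwise adjacent, and any tree decomposition puts a clique entirely inside one bag — forcing width ≥ 2. Therefore the treewidth is 2.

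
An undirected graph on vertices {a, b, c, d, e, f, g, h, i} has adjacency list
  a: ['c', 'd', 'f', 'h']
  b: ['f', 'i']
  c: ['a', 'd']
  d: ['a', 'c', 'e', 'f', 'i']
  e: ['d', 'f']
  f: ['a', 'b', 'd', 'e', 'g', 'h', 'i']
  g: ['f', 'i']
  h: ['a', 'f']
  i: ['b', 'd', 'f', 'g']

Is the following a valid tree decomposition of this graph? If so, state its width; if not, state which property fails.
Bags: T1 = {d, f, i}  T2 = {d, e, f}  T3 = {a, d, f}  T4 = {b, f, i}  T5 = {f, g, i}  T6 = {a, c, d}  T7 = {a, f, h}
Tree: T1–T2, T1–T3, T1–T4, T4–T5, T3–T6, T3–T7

Checking the three conditions: (i) the bags cover all of {a, b, c, d, e, f, g, h, i}; (ii) for each edge, some bag contains both endpoints; (iii) the bags containing any fixed vertex form a subtree. All hold, so the decomposition is valid with width 3 − 1 = 2.

Yes; width 2.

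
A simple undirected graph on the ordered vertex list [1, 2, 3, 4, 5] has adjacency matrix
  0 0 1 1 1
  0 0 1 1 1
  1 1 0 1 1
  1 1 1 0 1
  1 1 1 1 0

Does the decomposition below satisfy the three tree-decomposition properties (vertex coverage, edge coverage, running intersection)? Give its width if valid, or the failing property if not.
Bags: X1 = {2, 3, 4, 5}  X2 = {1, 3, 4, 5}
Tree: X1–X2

Every vertex of G appears in some bag (union = {1, 2, 3, 4, 5}); every edge is covered by a bag; and for each vertex v the set of bags containing v is connected in the bag tree. The decomposition is therefore valid. The largest bag has 4 vertices, so the width is 3.

Yes; width 3.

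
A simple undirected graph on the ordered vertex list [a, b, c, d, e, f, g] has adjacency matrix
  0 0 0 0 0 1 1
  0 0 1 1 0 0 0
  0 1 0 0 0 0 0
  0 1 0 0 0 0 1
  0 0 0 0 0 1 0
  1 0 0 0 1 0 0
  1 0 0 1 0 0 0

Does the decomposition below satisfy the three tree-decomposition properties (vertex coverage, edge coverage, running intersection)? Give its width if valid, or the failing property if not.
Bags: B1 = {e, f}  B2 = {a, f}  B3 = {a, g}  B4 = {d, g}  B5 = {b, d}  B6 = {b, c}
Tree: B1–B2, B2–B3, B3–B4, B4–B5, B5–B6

Yes; width 1.

Every vertex of G appears in some bag (union = {a, b, c, d, e, f, g}); every edge is covered by a bag; and for each vertex v the set of bags containing v is connected in the bag tree. The decomposition is therefore valid. The largest bag has 2 vertices, so the width is 1.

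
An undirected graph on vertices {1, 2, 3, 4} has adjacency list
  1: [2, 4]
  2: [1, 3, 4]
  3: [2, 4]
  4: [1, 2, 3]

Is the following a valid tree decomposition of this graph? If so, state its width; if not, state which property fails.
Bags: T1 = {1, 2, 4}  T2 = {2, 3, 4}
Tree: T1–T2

Yes; width 2.

Every vertex of G appears in some bag (union = {1, 2, 3, 4}); every edge is covered by a bag; and for each vertex v the set of bags containing v is connected in the bag tree. The decomposition is therefore valid. The largest bag has 3 vertices, so the width is 2.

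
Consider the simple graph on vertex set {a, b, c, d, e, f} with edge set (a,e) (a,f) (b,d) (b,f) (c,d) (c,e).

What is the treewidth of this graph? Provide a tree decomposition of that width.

Every bag has size at most 3, so the width is 3 − 1 = 2 and tw(G) ≤ 2. Since f–b–d–c–e–a–f is a cycle in G, G is not acyclic. Forests are exactly the graphs of treewidth ≤ 1, so tw(G) ≥ 2. Therefore the treewidth is 2.

Treewidth 2.
One optimal decomposition is:
Bags: B1 = {b, d, f}  B2 = {c, d, f}  B3 = {c, e, f}  B4 = {a, e, f}
Tree: B1–B2, B2–B3, B3–B4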